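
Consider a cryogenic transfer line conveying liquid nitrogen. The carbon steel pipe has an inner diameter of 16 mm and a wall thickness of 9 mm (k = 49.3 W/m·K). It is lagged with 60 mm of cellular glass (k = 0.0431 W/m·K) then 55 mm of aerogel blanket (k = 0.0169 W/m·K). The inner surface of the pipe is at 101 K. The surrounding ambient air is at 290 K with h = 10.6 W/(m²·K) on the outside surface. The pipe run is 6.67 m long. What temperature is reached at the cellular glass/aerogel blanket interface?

T ≈ 199 K

Treating each annulus and film as a series resistance:
R_carbon steel pipe wall = ln(17/8)/(2π×49.3×6.67) = 3.648×10^-4 K/W
R_cellular glass = ln(77/17)/(2π×0.0431×6.67) = 0.8363 K/W
R_aerogel blanket = ln(132/77)/(2π×0.0169×6.67) = 0.761 K/W
R_outer film = 1/(h_o·2πr_oL) = 1/(10.6×2π×0.132×6.67) = 0.01705 K/W
R_total = 1.615 K/W
Q = ΔT/R_total = 189/1.615
Q = 117 W
T_interface = T_inner + Q·ΣR(inner→interface) = 101 + 117×0.8367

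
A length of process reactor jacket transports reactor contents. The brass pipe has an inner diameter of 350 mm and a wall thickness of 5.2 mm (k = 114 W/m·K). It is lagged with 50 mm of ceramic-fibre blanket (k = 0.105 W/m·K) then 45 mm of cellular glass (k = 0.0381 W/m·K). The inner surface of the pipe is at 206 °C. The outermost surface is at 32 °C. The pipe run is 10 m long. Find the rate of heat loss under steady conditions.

Per-layer cylindrical resistances, series-summed:
R_brass pipe wall = ln(180.2/175)/(2π×114×10) = 4.088×10^-6 K/W
R_ceramic-fibre blanket = ln(230.2/180.2)/(2π×0.105×10) = 0.03712 K/W
R_cellular glass = ln(275.2/230.2)/(2π×0.0381×10) = 0.07459 K/W
R_total = 0.1117 K/W
Q = ΔT/R_total = 174/0.1117

Q ≈ 1560 W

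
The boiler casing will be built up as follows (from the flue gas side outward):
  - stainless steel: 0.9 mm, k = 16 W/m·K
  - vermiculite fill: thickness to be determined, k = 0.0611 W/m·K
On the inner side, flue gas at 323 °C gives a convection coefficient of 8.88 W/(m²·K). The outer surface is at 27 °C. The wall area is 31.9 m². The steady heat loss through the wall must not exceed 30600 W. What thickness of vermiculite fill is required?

Model the wall as resistances in series:
R_inner film = 1/(h_i·A) = 1/(8.88×31.9) = 0.00353 K/W
R_stainless steel = L/(kA) = 0.0009/(16×31.9) = 1.763×10^-6 K/W
Sum of the known resistances R_other = 0.003532 K/W
Required total resistance R_tot = ΔT/Q_allow = 296/30600 = 0.009673 K/W
R_vermiculite fill = R_tot − R_other = 0.006141 K/W
L = R·k·A = 0.006141×0.0611×31.9

L ≈ 12 mm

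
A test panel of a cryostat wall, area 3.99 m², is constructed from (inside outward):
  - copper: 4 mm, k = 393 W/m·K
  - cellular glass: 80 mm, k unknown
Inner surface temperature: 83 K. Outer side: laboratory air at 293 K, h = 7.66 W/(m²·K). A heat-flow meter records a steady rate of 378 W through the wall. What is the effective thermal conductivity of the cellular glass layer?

Thermal resistances in series:
R_copper = L/(kA) = 0.004/(393×3.99) = 2.551×10^-6 K/W
R_outer film = 1/(h_o·A) = 1/(7.66×3.99) = 0.03272 K/W
Sum of known resistances R_other = 0.03272 K/W
Total R = ΔT/Q = 210/378 = 0.5556 K/W
R_cellular glass = R_total − R_other = 0.5228 K/W
k = L/(R·A) = 0.08/(0.5228×3.99)

k ≈ 0.0383 W/(m·K)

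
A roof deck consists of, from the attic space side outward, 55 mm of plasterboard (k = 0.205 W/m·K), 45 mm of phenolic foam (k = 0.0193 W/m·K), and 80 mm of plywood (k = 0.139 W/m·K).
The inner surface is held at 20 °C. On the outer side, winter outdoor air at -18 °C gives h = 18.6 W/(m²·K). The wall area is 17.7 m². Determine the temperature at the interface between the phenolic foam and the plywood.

Using the resistance-network approach (series):
R_plasterboard = L/(kA) = 0.055/(0.205×17.7) = 0.01516 K/W
R_phenolic foam = L/(kA) = 0.045/(0.0193×17.7) = 0.1317 K/W
R_plywood = L/(kA) = 0.08/(0.139×17.7) = 0.03252 K/W
R_outer film = 1/(h_o·A) = 1/(18.6×17.7) = 0.003037 K/W
R_total = 0.1824 K/W;  Q = ΔT/R_total = 38/0.1824 = 208.3 W
T_interface = T_inner − Q·ΣR(inner→interface) = 20 − 208×0.1469

T ≈ -10.6 °C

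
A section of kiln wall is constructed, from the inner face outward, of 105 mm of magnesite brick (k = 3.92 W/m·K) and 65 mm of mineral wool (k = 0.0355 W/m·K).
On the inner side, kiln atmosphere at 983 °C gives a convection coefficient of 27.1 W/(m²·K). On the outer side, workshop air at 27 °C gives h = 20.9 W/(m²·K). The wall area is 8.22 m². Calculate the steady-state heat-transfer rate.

Q ≈ 4050 W

Thermal resistances in series:
R_inner film = 1/(h_i·A) = 1/(27.1×8.22) = 0.004489 K/W
R_magnesite brick = L/(kA) = 0.105/(3.92×8.22) = 0.003259 K/W
R_mineral wool = L/(kA) = 0.065/(0.0355×8.22) = 0.2227 K/W
R_outer film = 1/(h_o·A) = 1/(20.9×8.22) = 0.005821 K/W
R_total = 0.2363 K/W
Q = ΔT / R_total = 956 / 0.2363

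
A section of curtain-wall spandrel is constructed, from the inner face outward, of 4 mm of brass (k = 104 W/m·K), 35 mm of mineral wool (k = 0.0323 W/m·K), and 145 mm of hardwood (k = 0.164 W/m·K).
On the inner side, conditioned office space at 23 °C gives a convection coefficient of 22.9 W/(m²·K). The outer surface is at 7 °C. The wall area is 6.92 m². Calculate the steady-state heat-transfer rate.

Q ≈ 55 W

Model the wall as resistances in series:
R_inner film = 1/(h_i·A) = 1/(22.9×6.92) = 0.00631 K/W
R_brass = L/(kA) = 0.004/(104×6.92) = 5.558×10^-6 K/W
R_mineral wool = L/(kA) = 0.035/(0.0323×6.92) = 0.1566 K/W
R_hardwood = L/(kA) = 0.145/(0.164×6.92) = 0.1278 K/W
R_total = 0.2907 K/W
Q = ΔT / R_total = 16 / 0.2907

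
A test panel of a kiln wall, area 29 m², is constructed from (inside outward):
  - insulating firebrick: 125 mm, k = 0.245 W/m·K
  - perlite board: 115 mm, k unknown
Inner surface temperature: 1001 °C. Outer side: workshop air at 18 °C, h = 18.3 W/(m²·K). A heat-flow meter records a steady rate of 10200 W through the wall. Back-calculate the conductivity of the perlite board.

k ≈ 0.0516 W/(m·K)

Model the wall as resistances in series:
R_insulating firebrick = L/(kA) = 0.125/(0.245×29) = 0.01759 K/W
R_outer film = 1/(h_o·A) = 1/(18.3×29) = 0.001884 K/W
Sum of known resistances R_other = 0.01948 K/W
Total R = ΔT/Q = 983/10200 = 0.09637 K/W
R_perlite board = R_total − R_other = 0.0769 K/W
k = L/(R·A) = 0.115/(0.0769×29)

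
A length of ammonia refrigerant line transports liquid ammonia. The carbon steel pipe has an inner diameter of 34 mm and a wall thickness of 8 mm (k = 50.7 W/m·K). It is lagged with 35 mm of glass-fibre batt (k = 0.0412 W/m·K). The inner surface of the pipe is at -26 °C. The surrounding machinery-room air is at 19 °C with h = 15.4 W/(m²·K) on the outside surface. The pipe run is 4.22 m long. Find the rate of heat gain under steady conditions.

Q ≈ 53.4 W

Per-layer cylindrical resistances, series-summed:
R_carbon steel pipe wall = ln(25/17)/(2π×50.7×4.22) = 2.869×10^-4 K/W
R_glass-fibre batt = ln(60/25)/(2π×0.0412×4.22) = 0.8014 K/W
R_outer film = 1/(h_o·2πr_oL) = 1/(15.4×2π×0.06×4.22) = 0.04082 K/W
R_total = 0.8425 K/W
Q = ΔT/R_total = 45/0.8425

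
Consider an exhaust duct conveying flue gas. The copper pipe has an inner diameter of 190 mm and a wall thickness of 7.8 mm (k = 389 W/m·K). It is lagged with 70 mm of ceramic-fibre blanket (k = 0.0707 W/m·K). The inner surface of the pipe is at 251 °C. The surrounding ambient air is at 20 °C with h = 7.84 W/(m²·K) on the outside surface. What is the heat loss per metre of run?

Treating each annulus and film as a series resistance:
R_copper pipe wall = ln(102.8/95)/(2π×389×1) = 3.228×10^-5 K/W
R_ceramic-fibre blanket = ln(172.8/102.8)/(2π×0.0707×1) = 1.169 K/W
R_outer film = 1/(h_o·2πr_oL) = 1/(7.84×2π×0.1728×1) = 0.1175 K/W
R_total = 1.287 K/W
Q = ΔT/R_total = 231/1.287

q′ ≈ 180 W/m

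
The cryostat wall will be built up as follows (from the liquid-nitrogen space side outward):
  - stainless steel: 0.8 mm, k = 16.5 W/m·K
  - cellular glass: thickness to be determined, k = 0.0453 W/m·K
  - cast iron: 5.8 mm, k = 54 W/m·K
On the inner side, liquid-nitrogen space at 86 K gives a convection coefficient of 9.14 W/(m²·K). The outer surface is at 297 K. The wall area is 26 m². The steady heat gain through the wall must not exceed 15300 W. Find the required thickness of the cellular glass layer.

Using the resistance-network approach (series):
R_inner film = 1/(h_i·A) = 1/(9.14×26) = 0.004208 K/W
R_stainless steel = L/(kA) = 0.0008/(16.5×26) = 1.865×10^-6 K/W
R_cast iron = L/(kA) = 0.0058/(54×26) = 4.131×10^-6 K/W
Sum of the known resistances R_other = 0.004214 K/W
Required total resistance R_tot = ΔT/Q_allow = 211/15300 = 0.01379 K/W
R_cellular glass = R_tot − R_other = 0.009577 K/W
L = R·k·A = 0.009577×0.0453×26

L ≈ 11.3 mm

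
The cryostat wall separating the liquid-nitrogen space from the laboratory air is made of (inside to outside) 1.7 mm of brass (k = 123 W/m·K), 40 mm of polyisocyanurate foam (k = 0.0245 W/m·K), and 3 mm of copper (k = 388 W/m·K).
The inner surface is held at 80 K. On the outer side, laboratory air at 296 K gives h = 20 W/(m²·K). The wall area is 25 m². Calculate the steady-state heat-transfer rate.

Model the wall as resistances in series:
R_brass = L/(kA) = 0.0017/(123×25) = 5.528×10^-7 K/W
R_polyisocyanurate foam = L/(kA) = 0.04/(0.0245×25) = 0.06531 K/W
R_copper = L/(kA) = 0.003/(388×25) = 3.093×10^-7 K/W
R_outer film = 1/(h_o·A) = 1/(20×25) = 0.002 K/W
R_total = 0.06731 K/W
Q = ΔT / R_total = 216 / 0.06731

Q ≈ 3210 W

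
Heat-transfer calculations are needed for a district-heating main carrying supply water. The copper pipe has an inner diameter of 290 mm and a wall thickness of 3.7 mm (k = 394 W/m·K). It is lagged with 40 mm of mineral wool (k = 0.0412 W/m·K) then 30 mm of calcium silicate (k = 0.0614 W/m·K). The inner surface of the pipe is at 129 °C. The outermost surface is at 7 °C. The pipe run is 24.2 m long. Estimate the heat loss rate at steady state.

Q ≈ 2270 W

Radial resistances (cylindrical: R_cond = ln(r_o/r_i)/(2πkL), R_conv = 1/(h·2πrL)):
R_copper pipe wall = ln(148.7/145)/(2π×394×24.2) = 4.206×10^-7 K/W
R_mineral wool = ln(188.7/148.7)/(2π×0.0412×24.2) = 0.03803 K/W
R_calcium silicate = ln(218.7/188.7)/(2π×0.0614×24.2) = 0.0158 K/W
R_total = 0.05383 K/W
Q = ΔT/R_total = 122/0.05383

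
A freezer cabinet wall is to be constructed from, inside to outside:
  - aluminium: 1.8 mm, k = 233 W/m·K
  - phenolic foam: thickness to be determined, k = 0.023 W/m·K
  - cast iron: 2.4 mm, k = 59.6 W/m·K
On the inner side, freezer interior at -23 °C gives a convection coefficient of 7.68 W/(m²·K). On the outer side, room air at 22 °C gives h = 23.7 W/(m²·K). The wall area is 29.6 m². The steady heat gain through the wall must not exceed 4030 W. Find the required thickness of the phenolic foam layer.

Using the resistance-network approach (series):
R_inner film = 1/(h_i·A) = 1/(7.68×29.6) = 0.004399 K/W
R_aluminium = L/(kA) = 0.0018/(233×29.6) = 2.61×10^-7 K/W
R_cast iron = L/(kA) = 0.0024/(59.6×29.6) = 1.36×10^-6 K/W
R_outer film = 1/(h_o·A) = 1/(23.7×29.6) = 0.001425 K/W
Sum of the known resistances R_other = 0.005826 K/W
Required total resistance R_tot = ΔT/Q_allow = 45/4030 = 0.01117 K/W
R_phenolic foam = R_tot − R_other = 0.00534 K/W
L = R·k·A = 0.00534×0.023×29.6

L ≈ 3.64 mm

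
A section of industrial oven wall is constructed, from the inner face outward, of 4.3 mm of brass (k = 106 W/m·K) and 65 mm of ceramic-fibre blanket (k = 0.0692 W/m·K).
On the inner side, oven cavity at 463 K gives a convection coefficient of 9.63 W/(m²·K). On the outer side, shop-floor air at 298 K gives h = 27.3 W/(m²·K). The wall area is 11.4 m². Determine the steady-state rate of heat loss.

Series thermal resistances:
R_inner film = 1/(h_i·A) = 1/(9.63×11.4) = 0.009109 K/W
R_brass = L/(kA) = 0.0043/(106×11.4) = 3.558×10^-6 K/W
R_ceramic-fibre blanket = L/(kA) = 0.065/(0.0692×11.4) = 0.0824 K/W
R_outer film = 1/(h_o·A) = 1/(27.3×11.4) = 0.003213 K/W
R_total = 0.09472 K/W
Q = ΔT / R_total = 165 / 0.09472

Q ≈ 1740 W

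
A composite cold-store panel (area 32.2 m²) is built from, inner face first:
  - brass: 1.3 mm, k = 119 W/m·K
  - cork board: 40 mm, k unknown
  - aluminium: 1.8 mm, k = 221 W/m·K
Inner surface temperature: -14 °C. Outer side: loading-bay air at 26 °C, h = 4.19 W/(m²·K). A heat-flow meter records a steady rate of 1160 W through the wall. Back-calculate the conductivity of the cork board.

k ≈ 0.0459 W/(m·K)

Treating each layer as a thermal resistance in series:
R_brass = L/(kA) = 0.0013/(119×32.2) = 3.393×10^-7 K/W
R_aluminium = L/(kA) = 0.0018/(221×32.2) = 2.529×10^-7 K/W
R_outer film = 1/(h_o·A) = 1/(4.19×32.2) = 0.007412 K/W
Sum of known resistances R_other = 0.007413 K/W
Total R = ΔT/Q = 40/1160 = 0.03448 K/W
R_cork board = R_total − R_other = 0.02707 K/W
k = L/(R·A) = 0.04/(0.02707×32.2)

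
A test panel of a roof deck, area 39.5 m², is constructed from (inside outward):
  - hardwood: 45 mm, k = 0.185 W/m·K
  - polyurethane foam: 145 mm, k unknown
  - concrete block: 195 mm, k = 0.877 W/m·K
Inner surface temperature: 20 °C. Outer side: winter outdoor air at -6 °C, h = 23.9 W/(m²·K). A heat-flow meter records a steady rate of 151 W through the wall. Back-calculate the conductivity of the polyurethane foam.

k ≈ 0.023 W/(m·K)

Treating each layer as a thermal resistance in series:
R_hardwood = L/(kA) = 0.045/(0.185×39.5) = 0.006158 K/W
R_concrete block = L/(kA) = 0.195/(0.877×39.5) = 0.005629 K/W
R_outer film = 1/(h_o·A) = 1/(23.9×39.5) = 0.001059 K/W
Sum of known resistances R_other = 0.01285 K/W
Total R = ΔT/Q = 26/151 = 0.1722 K/W
R_polyurethane foam = R_total − R_other = 0.1593 K/W
k = L/(R·A) = 0.145/(0.1593×39.5)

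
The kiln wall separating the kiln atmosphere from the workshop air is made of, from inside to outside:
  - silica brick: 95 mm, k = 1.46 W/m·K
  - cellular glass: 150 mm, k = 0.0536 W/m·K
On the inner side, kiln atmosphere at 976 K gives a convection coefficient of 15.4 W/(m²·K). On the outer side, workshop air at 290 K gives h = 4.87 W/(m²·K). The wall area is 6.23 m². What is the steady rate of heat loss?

Q ≈ 1360 W

Treating each layer as a thermal resistance in series:
R_inner film = 1/(h_i·A) = 1/(15.4×6.23) = 0.01042 K/W
R_silica brick = L/(kA) = 0.095/(1.46×6.23) = 0.01044 K/W
R_cellular glass = L/(kA) = 0.15/(0.0536×6.23) = 0.4492 K/W
R_outer film = 1/(h_o·A) = 1/(4.87×6.23) = 0.03296 K/W
R_total = 0.503 K/W
Q = ΔT / R_total = 686 / 0.503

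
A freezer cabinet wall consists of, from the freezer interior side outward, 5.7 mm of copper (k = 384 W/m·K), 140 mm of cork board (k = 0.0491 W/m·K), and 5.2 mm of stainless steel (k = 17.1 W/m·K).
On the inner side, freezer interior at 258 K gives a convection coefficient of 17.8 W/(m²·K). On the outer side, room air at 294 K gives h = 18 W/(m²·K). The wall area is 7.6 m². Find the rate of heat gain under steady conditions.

Q ≈ 92.3 W

Model the wall as resistances in series:
R_inner film = 1/(h_i·A) = 1/(17.8×7.6) = 0.007392 K/W
R_copper = L/(kA) = 0.0057/(384×7.6) = 1.953×10^-6 K/W
R_cork board = L/(kA) = 0.14/(0.0491×7.6) = 0.3752 K/W
R_stainless steel = L/(kA) = 0.0052/(17.1×7.6) = 4.001×10^-5 K/W
R_outer film = 1/(h_o·A) = 1/(18×7.6) = 0.00731 K/W
R_total = 0.3899 K/W
Q = ΔT / R_total = 36 / 0.3899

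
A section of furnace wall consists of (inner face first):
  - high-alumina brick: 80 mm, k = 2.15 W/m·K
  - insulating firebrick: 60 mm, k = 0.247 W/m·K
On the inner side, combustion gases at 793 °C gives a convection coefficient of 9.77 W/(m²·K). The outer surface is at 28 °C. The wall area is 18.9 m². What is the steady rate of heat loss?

Treating each layer as a thermal resistance in series:
R_inner film = 1/(h_i·A) = 1/(9.77×18.9) = 0.005416 K/W
R_high-alumina brick = L/(kA) = 0.08/(2.15×18.9) = 0.001969 K/W
R_insulating firebrick = L/(kA) = 0.06/(0.247×18.9) = 0.01285 K/W
R_total = 0.02024 K/W
Q = ΔT / R_total = 765 / 0.02024

Q ≈ 37800 W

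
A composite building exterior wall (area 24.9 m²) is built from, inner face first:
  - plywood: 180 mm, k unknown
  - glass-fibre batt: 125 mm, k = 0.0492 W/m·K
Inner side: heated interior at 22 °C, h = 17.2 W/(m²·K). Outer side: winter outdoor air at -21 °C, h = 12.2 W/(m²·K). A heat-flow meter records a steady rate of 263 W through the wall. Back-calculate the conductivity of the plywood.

k ≈ 0.129 W/(m·K)

Series thermal resistances:
R_inner film = 1/(h_i·A) = 1/(17.2×24.9) = 0.002335 K/W
R_glass-fibre batt = L/(kA) = 0.125/(0.0492×24.9) = 0.102 K/W
R_outer film = 1/(h_o·A) = 1/(12.2×24.9) = 0.003292 K/W
Sum of known resistances R_other = 0.1077 K/W
Total R = ΔT/Q = 43/263 = 0.1635 K/W
R_plywood = R_total − R_other = 0.05584 K/W
k = L/(R·A) = 0.18/(0.05584×24.9)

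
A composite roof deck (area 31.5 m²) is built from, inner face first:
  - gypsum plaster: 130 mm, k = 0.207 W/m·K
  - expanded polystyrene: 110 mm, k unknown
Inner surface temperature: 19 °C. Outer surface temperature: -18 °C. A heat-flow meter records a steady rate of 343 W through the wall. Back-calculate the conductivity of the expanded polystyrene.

Model the wall as resistances in series:
R_gypsum plaster = L/(kA) = 0.13/(0.207×31.5) = 0.01994 K/W
Sum of known resistances R_other = 0.01994 K/W
Total R = ΔT/Q = 37/343 = 0.1079 K/W
R_expanded polystyrene = R_total − R_other = 0.08793 K/W
k = L/(R·A) = 0.11/(0.08793×31.5)

k ≈ 0.0397 W/(m·K)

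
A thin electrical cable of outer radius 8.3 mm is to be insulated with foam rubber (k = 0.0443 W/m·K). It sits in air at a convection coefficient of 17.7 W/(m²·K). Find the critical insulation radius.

r_cr ≈ 2.5 mm

For a cylinder r_cr = k/h = 0.0443/17.7
r_cr = 2.5 mm; since the bare radius (8.3 mm) is above r_cr, any added insulation will reduce heat loss.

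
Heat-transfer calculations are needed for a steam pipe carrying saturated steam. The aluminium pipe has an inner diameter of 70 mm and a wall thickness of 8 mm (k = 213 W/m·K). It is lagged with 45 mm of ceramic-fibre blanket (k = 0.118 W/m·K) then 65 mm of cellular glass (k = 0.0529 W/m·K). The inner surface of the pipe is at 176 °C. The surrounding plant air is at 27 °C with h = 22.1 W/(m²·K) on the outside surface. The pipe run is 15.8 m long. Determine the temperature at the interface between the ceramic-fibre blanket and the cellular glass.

T ≈ 122 °C

Cylindrical conduction, so R = ln(r₂/r₁)/(2πkL) per layer, in series:
R_aluminium pipe wall = ln(43/35)/(2π×213×15.8) = 9.735×10^-6 K/W
R_ceramic-fibre blanket = ln(88/43)/(2π×0.118×15.8) = 0.06113 K/W
R_cellular glass = ln(153/88)/(2π×0.0529×15.8) = 0.1053 K/W
R_outer film = 1/(h_o·2πr_oL) = 1/(22.1×2π×0.153×15.8) = 0.002979 K/W
R_total = 0.1694 K/W
Q = ΔT/R_total = 149/0.1694
Q = 879 W
T_interface = T_inner − Q·ΣR(inner→interface) = 176 − 879×0.06114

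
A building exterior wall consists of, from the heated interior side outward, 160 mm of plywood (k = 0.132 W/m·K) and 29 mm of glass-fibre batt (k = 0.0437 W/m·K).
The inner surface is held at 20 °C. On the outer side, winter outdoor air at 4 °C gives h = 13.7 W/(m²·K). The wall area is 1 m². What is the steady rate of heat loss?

Q ≈ 8.21 W

Series thermal resistances:
R_plywood = L/(kA) = 0.16/(0.132×1) = 1.212 K/W
R_glass-fibre batt = L/(kA) = 0.029/(0.0437×1) = 0.6636 K/W
R_outer film = 1/(h_o·A) = 1/(13.7×1) = 0.07299 K/W
R_total = 1.949 K/W
Q = ΔT / R_total = 16 / 1.949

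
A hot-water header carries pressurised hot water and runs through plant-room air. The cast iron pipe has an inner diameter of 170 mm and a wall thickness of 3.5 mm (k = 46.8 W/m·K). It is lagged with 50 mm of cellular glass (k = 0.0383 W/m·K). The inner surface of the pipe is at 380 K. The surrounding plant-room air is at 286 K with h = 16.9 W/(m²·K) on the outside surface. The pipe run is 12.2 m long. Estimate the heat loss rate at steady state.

Q ≈ 594 W

Treating each annulus and film as a series resistance:
R_cast iron pipe wall = ln(88.5/85)/(2π×46.8×12.2) = 1.125×10^-5 K/W
R_cellular glass = ln(138.5/88.5)/(2π×0.0383×12.2) = 0.1525 K/W
R_outer film = 1/(h_o·2πr_oL) = 1/(16.9×2π×0.1385×12.2) = 0.005573 K/W
R_total = 0.1581 K/W
Q = ΔT/R_total = 94/0.1581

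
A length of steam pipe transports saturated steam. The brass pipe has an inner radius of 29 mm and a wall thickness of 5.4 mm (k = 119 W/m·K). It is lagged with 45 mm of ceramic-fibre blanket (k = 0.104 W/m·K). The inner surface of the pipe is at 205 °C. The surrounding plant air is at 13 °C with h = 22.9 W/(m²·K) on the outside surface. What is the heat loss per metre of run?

For a radial system each layer contributes R = ln(r_out/r_in)/(2πkL); films add R = 1/(hA).
R_brass pipe wall = ln(34.4/29)/(2π×119×1) = 2.284×10^-4 K/W
R_ceramic-fibre blanket = ln(79.4/34.4)/(2π×0.104×1) = 1.28 K/W
R_outer film = 1/(h_o·2πr_oL) = 1/(22.9×2π×0.0794×1) = 0.08753 K/W
R_total = 1.368 K/W
Q = ΔT/R_total = 192/1.368

q′ ≈ 140 W/m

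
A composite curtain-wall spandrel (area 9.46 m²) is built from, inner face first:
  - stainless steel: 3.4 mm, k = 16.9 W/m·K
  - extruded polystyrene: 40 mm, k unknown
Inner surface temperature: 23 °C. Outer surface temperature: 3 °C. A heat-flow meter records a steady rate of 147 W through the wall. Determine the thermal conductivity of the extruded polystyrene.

Series thermal resistances:
R_stainless steel = L/(kA) = 0.0034/(16.9×9.46) = 2.127×10^-5 K/W
Sum of known resistances R_other = 2.127×10^-5 K/W
Total R = ΔT/Q = 20/147 = 0.1361 K/W
R_extruded polystyrene = R_total − R_other = 0.136 K/W
k = L/(R·A) = 0.04/(0.136×9.46)

k ≈ 0.0311 W/(m·K)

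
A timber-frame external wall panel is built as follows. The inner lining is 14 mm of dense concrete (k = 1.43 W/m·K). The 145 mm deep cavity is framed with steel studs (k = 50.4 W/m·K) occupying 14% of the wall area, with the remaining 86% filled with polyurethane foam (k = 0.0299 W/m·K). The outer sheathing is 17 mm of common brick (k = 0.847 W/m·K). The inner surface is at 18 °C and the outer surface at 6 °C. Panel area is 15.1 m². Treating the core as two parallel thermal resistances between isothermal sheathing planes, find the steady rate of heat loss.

Q ≈ 3600 W

Sheathing layers in series; stud and cavity paths in parallel between them.
R_inner = 0.014/(1.43×15.1) = 6.484×10^-4 K/W
R_stud  = 0.145/(50.4×0.14×15.1) = 0.001361 K/W
R_cav   = 0.145/(0.0299×0.86×15.1) = 0.3734 K/W
1/R_core = 1/R_stud + 1/R_cav → R_core = 0.001356 K/W
R_outer = 0.017/(0.847×15.1) = 0.001329 K/W
R_total = 0.003334 K/W
Q = ΔT/R_total = 12/0.003334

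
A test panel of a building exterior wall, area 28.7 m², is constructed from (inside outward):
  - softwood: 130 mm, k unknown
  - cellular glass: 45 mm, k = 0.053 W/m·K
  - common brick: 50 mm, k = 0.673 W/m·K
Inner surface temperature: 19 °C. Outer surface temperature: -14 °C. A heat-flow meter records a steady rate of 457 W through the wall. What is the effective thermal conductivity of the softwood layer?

k ≈ 0.113 W/(m·K)

Series thermal resistances:
R_cellular glass = L/(kA) = 0.045/(0.053×28.7) = 0.02958 K/W
R_common brick = L/(kA) = 0.05/(0.673×28.7) = 0.002589 K/W
Sum of known resistances R_other = 0.03217 K/W
Total R = ΔT/Q = 33/457 = 0.07221 K/W
R_softwood = R_total − R_other = 0.04004 K/W
k = L/(R·A) = 0.13/(0.04004×28.7)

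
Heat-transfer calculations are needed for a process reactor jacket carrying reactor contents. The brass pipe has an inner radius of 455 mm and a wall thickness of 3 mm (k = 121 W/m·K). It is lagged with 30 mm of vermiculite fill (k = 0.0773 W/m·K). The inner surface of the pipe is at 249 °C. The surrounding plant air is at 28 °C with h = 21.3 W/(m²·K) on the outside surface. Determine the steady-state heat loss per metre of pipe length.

q′ ≈ 1510 W/m

Radial resistances (cylindrical: R_cond = ln(r_o/r_i)/(2πkL), R_conv = 1/(h·2πrL)):
R_brass pipe wall = ln(458/455)/(2π×121×1) = 8.644×10^-6 K/W
R_vermiculite fill = ln(488/458)/(2π×0.0773×1) = 0.1306 K/W
R_outer film = 1/(h_o·2πr_oL) = 1/(21.3×2π×0.488×1) = 0.01531 K/W
R_total = 0.146 K/W
Q = ΔT/R_total = 221/0.146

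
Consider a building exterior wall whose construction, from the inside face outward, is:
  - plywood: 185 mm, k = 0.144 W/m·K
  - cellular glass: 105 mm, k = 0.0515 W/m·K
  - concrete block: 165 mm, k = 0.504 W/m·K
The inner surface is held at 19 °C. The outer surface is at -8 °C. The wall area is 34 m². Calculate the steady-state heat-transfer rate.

Q ≈ 251 W

Series thermal resistances:
R_plywood = L/(kA) = 0.185/(0.144×34) = 0.03779 K/W
R_cellular glass = L/(kA) = 0.105/(0.0515×34) = 0.05997 K/W
R_concrete block = L/(kA) = 0.165/(0.504×34) = 0.009629 K/W
R_total = 0.1074 K/W
Q = ΔT / R_total = 27 / 0.1074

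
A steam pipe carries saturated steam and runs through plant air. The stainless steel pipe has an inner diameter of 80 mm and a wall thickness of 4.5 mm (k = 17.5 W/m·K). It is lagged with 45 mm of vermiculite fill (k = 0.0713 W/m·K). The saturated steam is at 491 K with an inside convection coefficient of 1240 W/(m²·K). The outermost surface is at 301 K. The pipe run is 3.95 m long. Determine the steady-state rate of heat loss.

Q ≈ 480 W

Per-layer cylindrical resistances, series-summed:
R_inner film = 1/(h_i·2πr₁L) = 1/(1240×2π×0.04×3.95) = 8.123×10^-4 K/W
R_stainless steel pipe wall = ln(44.5/40)/(2π×17.5×3.95) = 2.455×10^-4 K/W
R_vermiculite fill = ln(89.5/44.5)/(2π×0.0713×3.95) = 0.3949 K/W
R_total = 0.3959 K/W
Q = ΔT/R_total = 190/0.3959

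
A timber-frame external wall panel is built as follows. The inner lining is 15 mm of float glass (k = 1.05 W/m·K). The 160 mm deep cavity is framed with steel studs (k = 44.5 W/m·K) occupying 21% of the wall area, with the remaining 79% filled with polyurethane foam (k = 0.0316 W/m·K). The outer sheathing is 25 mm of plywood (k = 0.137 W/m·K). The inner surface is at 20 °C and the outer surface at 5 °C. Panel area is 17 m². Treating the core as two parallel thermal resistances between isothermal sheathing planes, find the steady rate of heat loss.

Sheathing layers in series; stud and cavity paths in parallel between them.
R_inner = 0.015/(1.05×17) = 8.403×10^-4 K/W
R_stud  = 0.16/(44.5×0.21×17) = 0.001007 K/W
R_cav   = 0.16/(0.0316×0.79×17) = 0.377 K/W
1/R_core = 1/R_stud + 1/R_cav → R_core = 0.001004 K/W
R_outer = 0.025/(0.137×17) = 0.01073 K/W
R_total = 0.01258 K/W
Q = ΔT/R_total = 15/0.01258

Q ≈ 1190 W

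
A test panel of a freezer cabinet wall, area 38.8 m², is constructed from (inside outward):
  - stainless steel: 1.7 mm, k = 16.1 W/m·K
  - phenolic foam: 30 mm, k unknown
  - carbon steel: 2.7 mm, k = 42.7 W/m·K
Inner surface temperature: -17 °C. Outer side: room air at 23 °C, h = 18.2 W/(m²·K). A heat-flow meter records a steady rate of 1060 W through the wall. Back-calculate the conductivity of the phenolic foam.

k ≈ 0.0213 W/(m·K)

Thermal resistances in series:
R_stainless steel = L/(kA) = 0.0017/(16.1×38.8) = 2.721×10^-6 K/W
R_carbon steel = L/(kA) = 0.0027/(42.7×38.8) = 1.63×10^-6 K/W
R_outer film = 1/(h_o·A) = 1/(18.2×38.8) = 0.001416 K/W
Sum of known resistances R_other = 0.00142 K/W
Total R = ΔT/Q = 40/1060 = 0.03774 K/W
R_phenolic foam = R_total − R_other = 0.03632 K/W
k = L/(R·A) = 0.03/(0.03632×38.8)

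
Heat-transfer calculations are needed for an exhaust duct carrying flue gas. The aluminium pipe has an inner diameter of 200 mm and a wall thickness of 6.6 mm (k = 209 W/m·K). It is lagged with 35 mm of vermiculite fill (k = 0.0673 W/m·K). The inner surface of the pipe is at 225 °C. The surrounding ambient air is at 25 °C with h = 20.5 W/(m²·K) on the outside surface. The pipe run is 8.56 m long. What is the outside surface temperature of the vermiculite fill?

T ≈ 40.1 °C

Per-layer cylindrical resistances, series-summed:
R_aluminium pipe wall = ln(106.6/100)/(2π×209×8.56) = 5.686×10^-6 K/W
R_vermiculite fill = ln(141.6/106.6)/(2π×0.0673×8.56) = 0.07844 K/W
R_outer film = 1/(h_o·2πr_oL) = 1/(20.5×2π×0.1416×8.56) = 0.006405 K/W
R_total = 0.08485 K/W
Q = ΔT/R_total = 200/0.08485
Q = 2360 W
T_interface = T_inner − Q·ΣR(inner→interface) = 225 − 2360×0.07844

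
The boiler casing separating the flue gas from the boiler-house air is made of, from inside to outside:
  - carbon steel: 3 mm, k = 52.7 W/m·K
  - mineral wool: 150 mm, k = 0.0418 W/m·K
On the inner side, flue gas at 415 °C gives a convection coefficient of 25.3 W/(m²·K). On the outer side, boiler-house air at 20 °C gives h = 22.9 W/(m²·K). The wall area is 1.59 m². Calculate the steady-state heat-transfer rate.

Series thermal resistances:
R_inner film = 1/(h_i·A) = 1/(25.3×1.59) = 0.02486 K/W
R_carbon steel = L/(kA) = 0.003/(52.7×1.59) = 3.58×10^-5 K/W
R_mineral wool = L/(kA) = 0.15/(0.0418×1.59) = 2.257 K/W
R_outer film = 1/(h_o·A) = 1/(22.9×1.59) = 0.02746 K/W
R_total = 2.309 K/W
Q = ΔT / R_total = 395 / 2.309

Q ≈ 171 W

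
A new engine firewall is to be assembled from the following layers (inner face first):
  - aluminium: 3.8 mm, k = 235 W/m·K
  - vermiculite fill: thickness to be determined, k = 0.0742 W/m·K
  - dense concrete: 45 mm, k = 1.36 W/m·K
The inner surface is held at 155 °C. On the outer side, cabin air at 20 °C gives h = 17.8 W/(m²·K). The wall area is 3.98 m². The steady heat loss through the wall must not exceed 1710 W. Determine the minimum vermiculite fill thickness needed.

L ≈ 16.7 mm

Model the wall as resistances in series:
R_aluminium = L/(kA) = 0.0038/(235×3.98) = 4.063×10^-6 K/W
R_dense concrete = L/(kA) = 0.045/(1.36×3.98) = 0.008314 K/W
R_outer film = 1/(h_o·A) = 1/(17.8×3.98) = 0.01412 K/W
Sum of the known resistances R_other = 0.02243 K/W
Required total resistance R_tot = ΔT/Q_allow = 135/1710 = 0.07895 K/W
R_vermiculite fill = R_tot − R_other = 0.05651 K/W
L = R·k·A = 0.05651×0.0742×3.98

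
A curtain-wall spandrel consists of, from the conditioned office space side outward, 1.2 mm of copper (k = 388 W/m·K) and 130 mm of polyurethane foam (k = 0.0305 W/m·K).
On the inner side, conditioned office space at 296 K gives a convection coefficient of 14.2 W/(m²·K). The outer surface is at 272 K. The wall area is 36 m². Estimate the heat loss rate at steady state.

Using the resistance-network approach (series):
R_inner film = 1/(h_i·A) = 1/(14.2×36) = 0.001956 K/W
R_copper = L/(kA) = 0.0012/(388×36) = 8.591×10^-8 K/W
R_polyurethane foam = L/(kA) = 0.13/(0.0305×36) = 0.1184 K/W
R_total = 0.1204 K/W
Q = ΔT / R_total = 24 / 0.1204

Q ≈ 199 W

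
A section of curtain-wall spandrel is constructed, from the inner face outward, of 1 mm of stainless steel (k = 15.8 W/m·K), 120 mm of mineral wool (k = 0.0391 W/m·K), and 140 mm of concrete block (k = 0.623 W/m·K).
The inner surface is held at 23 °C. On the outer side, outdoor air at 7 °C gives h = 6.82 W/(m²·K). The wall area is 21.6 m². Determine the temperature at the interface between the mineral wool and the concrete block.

T ≈ 8.73 °C

Treating each layer as a thermal resistance in series:
R_stainless steel = L/(kA) = 0.001/(15.8×21.6) = 2.93×10^-6 K/W
R_mineral wool = L/(kA) = 0.12/(0.0391×21.6) = 0.1421 K/W
R_concrete block = L/(kA) = 0.14/(0.623×21.6) = 0.0104 K/W
R_outer film = 1/(h_o·A) = 1/(6.82×21.6) = 0.006788 K/W
R_total = 0.1593 K/W;  Q = ΔT/R_total = 16/0.1593 = 100.5 W
T_interface = T_inner − Q·ΣR(inner→interface) = 23 − 100×0.1421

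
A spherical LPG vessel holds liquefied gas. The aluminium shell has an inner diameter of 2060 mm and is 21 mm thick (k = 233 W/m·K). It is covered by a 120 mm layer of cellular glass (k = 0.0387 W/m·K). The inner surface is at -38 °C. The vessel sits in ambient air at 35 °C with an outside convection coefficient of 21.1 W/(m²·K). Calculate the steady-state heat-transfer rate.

Q ≈ 359 W

Radial (spherical) resistances in series:
R_aluminium shell = (1/1.03 − 1/1.051)/(4π×233) = 6.625×10^-6 K/W
R_cellular glass = (1/1.051 − 1/1.171)/(4π×0.0387) = 0.2005 K/W
R_outer film = 1/(h·4πr_o²) = 1/(21.1×4π×1.171²) = 0.00275 K/W
R_total = 0.2033 K/W
Q = ΔT/R_total = 73/0.2033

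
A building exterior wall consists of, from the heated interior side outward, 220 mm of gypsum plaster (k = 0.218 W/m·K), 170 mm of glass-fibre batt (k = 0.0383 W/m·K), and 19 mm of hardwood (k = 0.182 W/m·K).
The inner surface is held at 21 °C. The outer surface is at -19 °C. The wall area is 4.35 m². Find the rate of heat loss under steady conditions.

Treating each layer as a thermal resistance in series:
R_gypsum plaster = L/(kA) = 0.22/(0.218×4.35) = 0.232 K/W
R_glass-fibre batt = L/(kA) = 0.17/(0.0383×4.35) = 1.02 K/W
R_hardwood = L/(kA) = 0.019/(0.182×4.35) = 0.024 K/W
R_total = 1.276 K/W
Q = ΔT / R_total = 40 / 1.276

Q ≈ 31.3 W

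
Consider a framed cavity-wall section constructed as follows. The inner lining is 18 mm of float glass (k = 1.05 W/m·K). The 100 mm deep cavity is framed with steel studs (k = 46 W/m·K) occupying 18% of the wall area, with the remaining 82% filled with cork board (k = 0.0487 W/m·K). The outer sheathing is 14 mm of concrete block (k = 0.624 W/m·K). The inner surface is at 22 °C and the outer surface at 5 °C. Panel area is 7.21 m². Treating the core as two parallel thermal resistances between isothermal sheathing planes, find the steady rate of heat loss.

Q ≈ 2380 W

Sheathing layers in series; stud and cavity paths in parallel between them.
R_inner = 0.018/(1.05×7.21) = 0.002378 K/W
R_stud  = 0.1/(46×0.18×7.21) = 0.001675 K/W
R_cav   = 0.1/(0.0487×0.82×7.21) = 0.3473 K/W
1/R_core = 1/R_stud + 1/R_cav → R_core = 0.001667 K/W
R_outer = 0.014/(0.624×7.21) = 0.003112 K/W
R_total = 0.007156 K/W
Q = ΔT/R_total = 17/0.007156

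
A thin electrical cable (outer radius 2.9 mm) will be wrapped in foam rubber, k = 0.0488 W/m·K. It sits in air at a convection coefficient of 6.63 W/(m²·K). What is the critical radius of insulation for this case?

For a cylinder r_cr = k/h = 0.0488/6.63
r_cr = 7.36 mm; since the bare radius (2.9 mm) is below r_cr, adding a thin layer of insulation will *increase* heat loss.

r_cr ≈ 7.36 mm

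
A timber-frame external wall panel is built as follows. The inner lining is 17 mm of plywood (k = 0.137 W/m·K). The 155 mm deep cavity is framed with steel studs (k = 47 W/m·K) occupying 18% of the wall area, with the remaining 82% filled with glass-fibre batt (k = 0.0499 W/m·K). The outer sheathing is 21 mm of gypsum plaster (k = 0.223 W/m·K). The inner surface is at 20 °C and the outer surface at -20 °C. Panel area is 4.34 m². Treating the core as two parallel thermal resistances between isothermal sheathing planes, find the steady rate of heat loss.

Sheathing layers in series; stud and cavity paths in parallel between them.
R_inner = 0.017/(0.137×4.34) = 0.02859 K/W
R_stud  = 0.155/(47×0.18×4.34) = 0.004222 K/W
R_cav   = 0.155/(0.0499×0.82×4.34) = 0.8728 K/W
1/R_core = 1/R_stud + 1/R_cav → R_core = 0.004201 K/W
R_outer = 0.021/(0.223×4.34) = 0.0217 K/W
R_total = 0.05449 K/W
Q = ΔT/R_total = 40/0.05449

Q ≈ 734 W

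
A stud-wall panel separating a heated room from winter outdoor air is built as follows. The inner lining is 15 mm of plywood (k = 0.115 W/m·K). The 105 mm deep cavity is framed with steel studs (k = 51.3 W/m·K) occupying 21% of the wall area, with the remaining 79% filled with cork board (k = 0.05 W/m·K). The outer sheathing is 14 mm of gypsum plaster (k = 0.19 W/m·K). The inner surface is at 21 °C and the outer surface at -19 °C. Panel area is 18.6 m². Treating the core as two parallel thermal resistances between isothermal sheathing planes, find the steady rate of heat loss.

Sheathing layers in series; stud and cavity paths in parallel between them.
R_inner = 0.015/(0.115×18.6) = 0.007013 K/W
R_stud  = 0.105/(51.3×0.21×18.6) = 5.24×10^-4 K/W
R_cav   = 0.105/(0.05×0.79×18.6) = 0.1429 K/W
1/R_core = 1/R_stud + 1/R_cav → R_core = 5.221×10^-4 K/W
R_outer = 0.014/(0.19×18.6) = 0.003962 K/W
R_total = 0.0115 K/W
Q = ΔT/R_total = 40/0.0115

Q ≈ 3480 W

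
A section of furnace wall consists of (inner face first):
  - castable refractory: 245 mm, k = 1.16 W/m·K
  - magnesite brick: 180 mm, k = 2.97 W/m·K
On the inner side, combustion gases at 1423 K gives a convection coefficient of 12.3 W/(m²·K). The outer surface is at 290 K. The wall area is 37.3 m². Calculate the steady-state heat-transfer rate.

Series thermal resistances:
R_inner film = 1/(h_i·A) = 1/(12.3×37.3) = 0.00218 K/W
R_castable refractory = L/(kA) = 0.245/(1.16×37.3) = 0.005662 K/W
R_magnesite brick = L/(kA) = 0.18/(2.97×37.3) = 0.001625 K/W
R_total = 0.009467 K/W
Q = ΔT / R_total = 1133 / 0.009467

Q ≈ 120000 W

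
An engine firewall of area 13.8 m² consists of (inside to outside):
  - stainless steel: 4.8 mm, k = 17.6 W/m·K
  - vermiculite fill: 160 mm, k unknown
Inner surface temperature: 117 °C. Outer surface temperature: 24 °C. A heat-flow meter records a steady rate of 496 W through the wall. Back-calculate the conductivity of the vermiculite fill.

Series thermal resistances:
R_stainless steel = L/(kA) = 0.0048/(17.6×13.8) = 1.976×10^-5 K/W
Sum of known resistances R_other = 1.976×10^-5 K/W
Total R = ΔT/Q = 93/496 = 0.1875 K/W
R_vermiculite fill = R_total − R_other = 0.1875 K/W
k = L/(R·A) = 0.16/(0.1875×13.8)

k ≈ 0.0618 W/(m·K)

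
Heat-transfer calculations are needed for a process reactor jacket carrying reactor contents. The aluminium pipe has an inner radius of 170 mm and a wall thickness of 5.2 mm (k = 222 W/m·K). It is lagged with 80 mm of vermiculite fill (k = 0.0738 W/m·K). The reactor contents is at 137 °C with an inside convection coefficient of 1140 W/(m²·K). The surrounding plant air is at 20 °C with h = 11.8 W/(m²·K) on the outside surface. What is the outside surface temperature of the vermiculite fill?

Cylindrical conduction, so R = ln(r₂/r₁)/(2πkL) per layer, in series:
R_inner film = 1/(h_i·2πr₁L) = 1/(1140×2π×0.17×1) = 8.212×10^-4 K/W
R_aluminium pipe wall = ln(175.2/170)/(2π×222×1) = 2.16×10^-5 K/W
R_vermiculite fill = ln(255.2/175.2)/(2π×0.0738×1) = 0.8111 K/W
R_outer film = 1/(h_o·2πr_oL) = 1/(11.8×2π×0.2552×1) = 0.05285 K/W
R_total = 0.8648 K/W
Q = ΔT/R_total = 117/0.8648
Q = 135 W/m
T_interface = T_inner − Q·ΣR(inner→interface) = 137 − 135×0.812

T ≈ 27.2 °C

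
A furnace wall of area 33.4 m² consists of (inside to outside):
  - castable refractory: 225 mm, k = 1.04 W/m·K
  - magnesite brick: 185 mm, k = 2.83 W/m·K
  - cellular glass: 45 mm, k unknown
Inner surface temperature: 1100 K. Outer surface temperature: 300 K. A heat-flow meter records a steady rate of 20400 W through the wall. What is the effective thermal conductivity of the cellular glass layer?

Series thermal resistances:
R_castable refractory = L/(kA) = 0.225/(1.04×33.4) = 0.006477 K/W
R_magnesite brick = L/(kA) = 0.185/(2.83×33.4) = 0.001957 K/W
Sum of known resistances R_other = 0.008435 K/W
Total R = ΔT/Q = 800/20400 = 0.03922 K/W
R_cellular glass = R_total − R_other = 0.03078 K/W
k = L/(R·A) = 0.045/(0.03078×33.4)

k ≈ 0.0438 W/(m·K)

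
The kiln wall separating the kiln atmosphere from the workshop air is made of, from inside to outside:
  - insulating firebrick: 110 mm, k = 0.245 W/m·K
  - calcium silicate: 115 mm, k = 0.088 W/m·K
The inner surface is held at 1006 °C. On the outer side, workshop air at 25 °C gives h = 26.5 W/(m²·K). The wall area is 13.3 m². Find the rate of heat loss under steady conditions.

Q ≈ 7270 W

Series thermal resistances:
R_insulating firebrick = L/(kA) = 0.11/(0.245×13.3) = 0.03376 K/W
R_calcium silicate = L/(kA) = 0.115/(0.088×13.3) = 0.09826 K/W
R_outer film = 1/(h_o·A) = 1/(26.5×13.3) = 0.002837 K/W
R_total = 0.1349 K/W
Q = ΔT / R_total = 981 / 0.1349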